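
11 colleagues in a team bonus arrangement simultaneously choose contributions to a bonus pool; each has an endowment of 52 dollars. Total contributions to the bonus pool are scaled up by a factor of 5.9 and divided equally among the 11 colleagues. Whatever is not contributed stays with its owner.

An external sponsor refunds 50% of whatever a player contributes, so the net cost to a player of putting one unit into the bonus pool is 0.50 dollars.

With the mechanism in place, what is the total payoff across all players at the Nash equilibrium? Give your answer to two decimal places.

3660.80 dollars

With the mechanism, a contributed unit returns (5.9/11) / 0.50 = 1.0727 per unit of net cost to the contributor — now above 1 — so contributing fully is weakly dominant for every player.
At the Nash equilibrium everyone contributes 52. Group total payoff = 11 × (52 × 0.50 + 5.9 × 52) = 3660.80.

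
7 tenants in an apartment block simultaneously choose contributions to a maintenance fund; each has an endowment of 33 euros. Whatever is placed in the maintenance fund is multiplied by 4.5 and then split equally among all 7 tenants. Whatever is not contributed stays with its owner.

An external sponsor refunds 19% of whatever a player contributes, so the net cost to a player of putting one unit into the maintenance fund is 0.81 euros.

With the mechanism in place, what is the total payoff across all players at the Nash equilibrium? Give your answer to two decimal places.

Even with the mechanism, each unit contributed returns only (4.5/7) / 0.81 = 0.7937 per unit of net cost, so contributing nothing is still dominant.
At the Nash equilibrium no one contributes; group total payoff = 7 × 33 = 231.

231.00 euros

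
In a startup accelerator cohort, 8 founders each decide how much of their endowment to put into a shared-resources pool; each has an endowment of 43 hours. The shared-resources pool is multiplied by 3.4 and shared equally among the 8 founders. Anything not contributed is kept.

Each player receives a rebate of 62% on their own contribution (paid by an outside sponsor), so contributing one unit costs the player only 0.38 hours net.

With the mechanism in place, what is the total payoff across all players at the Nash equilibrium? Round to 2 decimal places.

1382.88 hours

Under the mechanism each unit contributed yields (3.4/8) / 0.38 = 1.1184 back to its contributor per unit of net cost, which exceeds 1, making full contribution the dominant choice for everyone.
At the Nash equilibrium everyone contributes 43. Group total payoff = 8 × (43 × 0.62 + 3.4 × 43) = 1382.88.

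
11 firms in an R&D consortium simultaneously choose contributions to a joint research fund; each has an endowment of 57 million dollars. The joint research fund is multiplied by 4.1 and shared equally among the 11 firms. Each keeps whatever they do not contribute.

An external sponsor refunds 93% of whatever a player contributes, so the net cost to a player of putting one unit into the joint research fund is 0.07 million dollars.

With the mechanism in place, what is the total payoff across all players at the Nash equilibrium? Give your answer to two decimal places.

3153.81 million dollars

The effective private return per unit is now (4.1/11) / 0.07 = 5.3247 > 1, so every player's dominant strategy flips to full contribution.
At the Nash equilibrium everyone contributes 57. Group total payoff = 11 × (57 × 0.93 + 4.1 × 57) = 3153.81.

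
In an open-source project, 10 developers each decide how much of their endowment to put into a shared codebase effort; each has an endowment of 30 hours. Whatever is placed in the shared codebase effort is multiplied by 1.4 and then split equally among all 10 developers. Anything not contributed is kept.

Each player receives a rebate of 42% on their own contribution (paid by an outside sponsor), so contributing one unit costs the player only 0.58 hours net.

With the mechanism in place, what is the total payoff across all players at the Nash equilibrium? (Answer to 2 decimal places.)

300.00 hours

With the mechanism, a contributed unit returns (1.4/10) / 0.58 = 0.2414 per unit of net cost — still below 1 — so contributing 0 remains dominant for every player.
At the Nash equilibrium no one contributes; group total payoff = 10 × 30 = 300.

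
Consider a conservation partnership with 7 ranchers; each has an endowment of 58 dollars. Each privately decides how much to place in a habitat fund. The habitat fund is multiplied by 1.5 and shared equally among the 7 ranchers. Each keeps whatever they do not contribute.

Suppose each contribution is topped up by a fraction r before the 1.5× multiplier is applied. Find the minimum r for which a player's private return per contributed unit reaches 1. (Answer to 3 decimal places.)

3.667

With matching at rate r, one contributed unit becomes (1 + r) in the habitat fund and returns 1.5 × (1 + r) / 7 to the contributor.
Setting this equal to 1: 1 + r = 7/1.5 = 4.6667.
So the minimum matching rate is r = 4.6667 − 1 = 3.667.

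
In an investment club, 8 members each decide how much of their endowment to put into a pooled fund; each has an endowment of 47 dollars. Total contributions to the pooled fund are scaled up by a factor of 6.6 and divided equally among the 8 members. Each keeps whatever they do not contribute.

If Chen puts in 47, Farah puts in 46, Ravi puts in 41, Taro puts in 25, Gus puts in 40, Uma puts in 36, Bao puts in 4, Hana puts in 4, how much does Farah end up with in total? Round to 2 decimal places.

Total contributed: 47 + 46 + 41 + 25 + 40 + 36 + 4 + 4 = 243.
Each receives 6.6 × 243 / 8 = 200.48 from the pooled fund.
Farah keeps 47 − 46 = 1, so Farah's payoff is 1 + 200.48 = 201.48.

201.48 dollars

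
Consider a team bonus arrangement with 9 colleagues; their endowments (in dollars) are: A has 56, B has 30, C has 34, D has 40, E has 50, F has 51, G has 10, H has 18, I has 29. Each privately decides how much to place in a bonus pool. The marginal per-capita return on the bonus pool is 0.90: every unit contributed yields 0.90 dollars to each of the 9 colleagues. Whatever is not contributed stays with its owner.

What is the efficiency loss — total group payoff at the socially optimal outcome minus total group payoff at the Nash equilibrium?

2257.80 dollars

The private return per contributed unit is 0.90 < 1 for everyone, so the Nash equilibrium is zero contribution and the group total is Σ E_j = 56 + 30 + 34 + 40 + 50 + 51 + 10 + 18 + 29 = 318.
Each contributed unit returns 8.100 to the group, so the social optimum is full contribution by everyone: group total = 8.100 × 318 = 2575.80.
Efficiency loss = (8.100 − 1) × 318 = 2257.80.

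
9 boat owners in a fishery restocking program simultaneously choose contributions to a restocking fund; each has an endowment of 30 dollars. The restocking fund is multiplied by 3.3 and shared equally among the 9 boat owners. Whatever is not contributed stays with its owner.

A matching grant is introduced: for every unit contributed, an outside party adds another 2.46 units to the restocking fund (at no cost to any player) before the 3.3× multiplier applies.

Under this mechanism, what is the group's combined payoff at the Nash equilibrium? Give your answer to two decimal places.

3082.86 dollars

With the mechanism, a contributed unit returns 3.3 × 3.46 / 9 = 1.2687 per unit of net cost to the contributor — now above 1 — so contributing fully is weakly dominant for every player.
At the Nash equilibrium everyone contributes 30. Group total payoff = 3.3 × 3.46 × 270 = 3082.86.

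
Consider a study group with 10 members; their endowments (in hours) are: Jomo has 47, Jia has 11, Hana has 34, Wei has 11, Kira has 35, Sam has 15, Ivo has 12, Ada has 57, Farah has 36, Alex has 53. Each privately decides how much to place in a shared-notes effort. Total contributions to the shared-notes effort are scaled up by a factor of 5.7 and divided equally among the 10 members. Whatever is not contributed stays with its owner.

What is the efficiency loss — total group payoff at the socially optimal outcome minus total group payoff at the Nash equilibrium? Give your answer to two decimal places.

1461.70 hours

The private return per contributed unit is 5.7/10 = 0.5700 < 1 for every player regardless of endowment, so the Nash equilibrium is zero contribution and the group total is Σ E_j = 47 + 11 + 34 + 11 + 35 + 15 + 12 + 57 + 36 + 53 = 311.
Each contributed unit returns 5.700 to the group, so the social optimum is full contribution by everyone: group total = 5.700 × 311 = 1772.70.
Efficiency loss = (5.700 − 1) × 311 = 1461.70.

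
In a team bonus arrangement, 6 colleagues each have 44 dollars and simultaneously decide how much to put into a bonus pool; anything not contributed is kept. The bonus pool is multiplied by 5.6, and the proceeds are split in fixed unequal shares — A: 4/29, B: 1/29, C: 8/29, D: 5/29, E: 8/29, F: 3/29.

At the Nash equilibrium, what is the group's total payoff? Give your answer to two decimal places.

A player with share s gets back 5.6·s per unit contributed, so full contribution is dominant for anyone with s > 1/5.6 = 0.1786 and zero contribution is dominant for anyone below.
C and E clear that bar, contributing 44 each; the remaining 4 contribute 0. Total contributed: 88.
The bonus pool pays out 5.6 × 88 = 492.80 in total (split across the unequal shares, but the aggregate is all that matters for the group sum).
The 4 free-riders keep 44 each, adding 176. Group total = 176 + 492.80 = 668.80.

668.80 dollars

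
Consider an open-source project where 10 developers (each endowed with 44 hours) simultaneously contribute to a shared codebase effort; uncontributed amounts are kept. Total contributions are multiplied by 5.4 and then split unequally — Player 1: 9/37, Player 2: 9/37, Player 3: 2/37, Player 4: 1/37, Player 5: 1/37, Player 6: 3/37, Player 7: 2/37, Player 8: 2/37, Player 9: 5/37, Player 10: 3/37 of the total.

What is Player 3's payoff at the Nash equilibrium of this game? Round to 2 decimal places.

Each unit j contributes comes back to j as 5.4 × (j's share), so j prefers to contribute only if that share exceeds 1/5.4 = 0.1852; otherwise keeping the unit dominates.
Player 1 and Player 2 clear that bar, contributing 44 each; the remaining 8 contribute 0. Total contributed: 88.
Player 3 keeps 44 and receives 5.4 × 88 × 2/37 = 25.69 from the shared codebase effort, for a payoff of 69.69.

69.69 hours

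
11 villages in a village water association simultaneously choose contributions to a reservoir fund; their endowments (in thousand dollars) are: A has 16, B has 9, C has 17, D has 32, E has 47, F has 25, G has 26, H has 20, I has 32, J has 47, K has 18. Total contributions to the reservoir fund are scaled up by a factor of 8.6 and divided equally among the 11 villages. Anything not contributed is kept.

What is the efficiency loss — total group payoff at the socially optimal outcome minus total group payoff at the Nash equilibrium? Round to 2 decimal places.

2196.40 thousand dollars

The private return per contributed unit is 8.6/11 = 0.7818 < 1 for every player regardless of endowment, so the Nash equilibrium is zero contribution and the group total is Σ E_j = 16 + 9 + 17 + 32 + 47 + 25 + 26 + 20 + 32 + 47 + 18 = 289.
Each contributed unit returns 8.600 to the group, so the social optimum is full contribution by everyone: group total = 8.600 × 289 = 2485.40.
Efficiency loss = (8.600 − 1) × 289 = 2196.40.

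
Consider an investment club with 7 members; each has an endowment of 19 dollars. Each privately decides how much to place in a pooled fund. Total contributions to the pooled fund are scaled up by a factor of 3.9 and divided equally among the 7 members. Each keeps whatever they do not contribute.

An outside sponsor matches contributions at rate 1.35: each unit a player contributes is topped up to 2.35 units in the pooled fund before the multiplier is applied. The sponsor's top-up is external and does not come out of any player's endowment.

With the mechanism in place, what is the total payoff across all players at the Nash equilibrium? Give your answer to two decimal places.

1218.95 dollars

The effective private return per unit is now 3.9 × 2.35 / 7 = 1.3093 > 1, so every player's dominant strategy flips to full contribution.
At the Nash equilibrium everyone contributes 19. Group total payoff = 3.9 × 2.35 × 133 = 1218.95.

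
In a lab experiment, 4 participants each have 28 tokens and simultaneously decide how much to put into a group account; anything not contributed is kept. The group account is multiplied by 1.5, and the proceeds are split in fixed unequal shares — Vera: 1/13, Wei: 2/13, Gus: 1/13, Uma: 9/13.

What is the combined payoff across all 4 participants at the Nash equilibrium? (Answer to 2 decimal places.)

Each unit j contributes comes back to j as 1.5 × (j's share), so j prefers to contribute only if that share exceeds 1/1.5 = 0.6667; otherwise keeping the unit dominates.
Only Uma (9/13) clears that bar, contributing 28; the remaining 3 contribute 0. Total contributed: 28.
The group account pays out 1.5 × 28 = 42.00 in total (split across the unequal shares, but the aggregate is all that matters for the group sum).
The 3 free-riders keep 28 each, adding 84. Group total = 84 + 42.00 = 126.00.

126.00 tokens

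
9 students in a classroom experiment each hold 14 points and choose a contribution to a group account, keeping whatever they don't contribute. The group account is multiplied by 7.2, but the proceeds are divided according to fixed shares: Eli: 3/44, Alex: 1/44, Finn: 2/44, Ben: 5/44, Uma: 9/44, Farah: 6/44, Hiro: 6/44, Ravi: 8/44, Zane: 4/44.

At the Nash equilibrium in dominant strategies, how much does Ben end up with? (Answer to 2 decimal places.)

36.91 points

Player j's private return per contributed unit is 7.2 × (j's share). Contributing is weakly dominant for j when that share is at least 1/7.2 = 0.1389, and contributing 0 is dominant otherwise.
The shares above 0.1389 belong to Uma and Ravi, contributing 14 each; the remaining 7 contribute 0. Total contributed: 28.
Ben keeps 14 and receives 7.2 × 28 × 5/44 = 22.91 from the group account, for a payoff of 36.91.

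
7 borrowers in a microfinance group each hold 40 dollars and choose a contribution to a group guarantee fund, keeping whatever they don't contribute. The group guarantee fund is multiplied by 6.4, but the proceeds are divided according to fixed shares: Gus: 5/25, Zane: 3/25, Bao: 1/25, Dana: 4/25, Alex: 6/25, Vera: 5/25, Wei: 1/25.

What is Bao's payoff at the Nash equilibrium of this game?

For player j, contributing a unit is worthwhile iff 6.4 × (j's share) ≥ 1, i.e. iff j's share is at least 0.1563.
Gus, Dana, Alex and Vera clear that bar, contributing 40 each; the remaining 3 contribute 0. Total contributed: 160.
Bao keeps 40 and receives 6.4 × 160 × 1/25 = 40.96 from the group guarantee fund, for a payoff of 80.96.

80.96 dollars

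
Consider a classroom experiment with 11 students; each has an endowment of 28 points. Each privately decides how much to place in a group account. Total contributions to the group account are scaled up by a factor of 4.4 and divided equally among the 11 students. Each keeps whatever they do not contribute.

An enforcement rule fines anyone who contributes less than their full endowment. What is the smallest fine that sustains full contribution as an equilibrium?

16.80 points

Given the others contribute fully, the best deviation is to contribute 0 (any partial contribution still incurs the fine and gives up units whose private return 0.4000 is below 1).
Deviating from 28 to 0 saves 28 points but forfeits the deviator's share of the drop in the group account: 4.4/11 × 28 = 11.20.
So the deviation gain is 28 − 11.20 = 16.80, and the fine must be at least 16.80 points to wipe it out.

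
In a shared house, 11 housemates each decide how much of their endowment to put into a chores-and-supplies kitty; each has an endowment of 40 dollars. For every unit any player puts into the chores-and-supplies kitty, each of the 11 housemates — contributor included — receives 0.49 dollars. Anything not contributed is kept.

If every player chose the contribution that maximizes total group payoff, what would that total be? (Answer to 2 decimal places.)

2371.60 dollars

Each contributed unit returns 5.390 to the group as a whole (0.49 to each of 11 players), which exceeds 1, so the social optimum is full contribution: group total = 5.390 × 440 = 2371.60.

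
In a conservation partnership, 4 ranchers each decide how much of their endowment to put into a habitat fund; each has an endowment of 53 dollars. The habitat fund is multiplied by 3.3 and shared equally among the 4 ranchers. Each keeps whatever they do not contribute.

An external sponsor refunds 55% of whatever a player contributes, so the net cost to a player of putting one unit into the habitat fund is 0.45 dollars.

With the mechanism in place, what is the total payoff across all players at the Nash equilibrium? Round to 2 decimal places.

The effective private return per unit is now (3.3/4) / 0.45 = 1.8333 > 1, so every player's dominant strategy flips to full contribution.
At the Nash equilibrium everyone contributes 53. Group total payoff = 4 × (53 × 0.55 + 3.3 × 53) = 816.20.

816.20 dollars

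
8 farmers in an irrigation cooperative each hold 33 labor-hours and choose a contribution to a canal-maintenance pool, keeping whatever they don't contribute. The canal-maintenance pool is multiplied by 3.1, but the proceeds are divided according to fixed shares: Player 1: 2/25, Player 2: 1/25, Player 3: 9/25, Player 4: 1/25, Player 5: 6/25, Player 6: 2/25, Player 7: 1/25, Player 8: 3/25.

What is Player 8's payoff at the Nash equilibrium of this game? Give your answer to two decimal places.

45.28 labor-hours

A player with share s gets back 3.1·s per unit contributed, so full contribution is dominant for anyone with s > 1/3.1 = 0.3226 and zero contribution is dominant for anyone below.
Player 3 alone (share 9/25) is above the threshold, contributing 33; the remaining 7 contribute 0. Total contributed: 33.
Player 8 keeps 33 and receives 3.1 × 33 × 3/25 = 12.28 from the canal-maintenance pool, for a payoff of 45.28.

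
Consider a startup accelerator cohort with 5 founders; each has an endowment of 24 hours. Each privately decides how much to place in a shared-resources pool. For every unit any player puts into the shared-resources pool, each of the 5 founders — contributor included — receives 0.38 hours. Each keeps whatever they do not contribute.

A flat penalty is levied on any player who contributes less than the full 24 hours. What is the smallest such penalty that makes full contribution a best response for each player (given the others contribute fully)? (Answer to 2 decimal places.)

Given the others contribute fully, the best deviation is to contribute 0 (any partial contribution still incurs the fine and gives up units whose private return 0.38 is below 1).
Deviating from 24 to 0 saves 24 hours but forfeits the deviator's share of the drop in the shared-resources pool: 0.38 × 24 = 9.12.
So the deviation gain is 24 − 9.12 = 14.88, and the fine must be at least 14.88 hours to wipe it out.

14.88 hours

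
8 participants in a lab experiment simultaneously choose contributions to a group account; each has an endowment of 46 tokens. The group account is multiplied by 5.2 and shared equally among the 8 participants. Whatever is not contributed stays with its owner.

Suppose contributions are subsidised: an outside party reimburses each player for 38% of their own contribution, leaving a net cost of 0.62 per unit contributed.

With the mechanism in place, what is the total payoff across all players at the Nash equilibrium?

With the mechanism, a contributed unit returns (5.2/8) / 0.62 = 1.0484 per unit of net cost to the contributor — now above 1 — so contributing fully is weakly dominant for every player.
So the Nash equilibrium is full contribution by all 8; the group earns 8 × (46 × 0.38 + 5.2 × 46) = 2053.44.

2053.44 tokens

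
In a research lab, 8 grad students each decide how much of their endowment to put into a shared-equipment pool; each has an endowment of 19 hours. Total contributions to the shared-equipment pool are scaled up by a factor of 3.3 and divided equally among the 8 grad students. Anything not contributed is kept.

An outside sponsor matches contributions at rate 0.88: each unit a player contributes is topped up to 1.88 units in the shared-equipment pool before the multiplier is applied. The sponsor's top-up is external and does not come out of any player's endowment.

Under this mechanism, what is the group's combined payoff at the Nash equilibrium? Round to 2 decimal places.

152.00 hours

Even with the mechanism, each unit contributed returns only 3.3 × 1.88 / 8 = 0.7755 per unit of net cost, so contributing nothing is still dominant.
Everyone keeps their endowment and the group total is 8 × 19 = 152.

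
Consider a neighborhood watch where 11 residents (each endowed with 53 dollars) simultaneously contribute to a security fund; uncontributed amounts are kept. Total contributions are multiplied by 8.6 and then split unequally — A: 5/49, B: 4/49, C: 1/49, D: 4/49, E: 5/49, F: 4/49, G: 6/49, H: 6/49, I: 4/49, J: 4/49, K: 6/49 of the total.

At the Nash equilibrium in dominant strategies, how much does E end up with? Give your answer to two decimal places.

For player j, contributing a unit is worthwhile iff 8.6 × (j's share) ≥ 1, i.e. iff j's share is at least 0.1163.
G, H and K clear that bar, contributing 53 each; the remaining 8 contribute 0. Total contributed: 159.
E keeps 53 and receives 8.6 × 159 × 5/49 = 139.53 from the security fund, for a payoff of 192.53.

192.53 dollars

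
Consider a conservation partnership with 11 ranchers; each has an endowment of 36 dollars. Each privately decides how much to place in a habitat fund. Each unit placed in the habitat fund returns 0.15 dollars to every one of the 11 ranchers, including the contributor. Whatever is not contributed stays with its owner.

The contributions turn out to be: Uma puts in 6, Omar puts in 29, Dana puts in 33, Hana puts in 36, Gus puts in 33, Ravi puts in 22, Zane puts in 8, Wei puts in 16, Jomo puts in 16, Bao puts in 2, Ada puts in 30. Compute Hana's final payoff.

Total contributed: 6 + 29 + 33 + 36 + 33 + 22 + 8 + 16 + 16 + 2 + 30 = 231.
Each receives 0.15 × 231 = 34.65 from the habitat fund.
Hana keeps 36 − 36 = 0, so Hana's payoff is 0 + 34.65 = 34.65.

34.65 dollars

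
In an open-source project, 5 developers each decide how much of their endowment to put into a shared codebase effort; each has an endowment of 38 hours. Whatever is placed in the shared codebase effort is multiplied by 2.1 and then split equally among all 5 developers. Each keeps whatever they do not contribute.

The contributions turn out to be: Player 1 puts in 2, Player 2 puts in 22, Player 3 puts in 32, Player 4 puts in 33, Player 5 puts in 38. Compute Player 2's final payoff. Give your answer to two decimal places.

69.34 hours

Total contributed: 2 + 22 + 32 + 33 + 38 = 127.
Each receives 2.1 × 127 / 5 = 53.34 from the shared codebase effort.
Player 2 keeps 38 − 22 = 16, so Player 2's payoff is 16 + 53.34 = 69.34.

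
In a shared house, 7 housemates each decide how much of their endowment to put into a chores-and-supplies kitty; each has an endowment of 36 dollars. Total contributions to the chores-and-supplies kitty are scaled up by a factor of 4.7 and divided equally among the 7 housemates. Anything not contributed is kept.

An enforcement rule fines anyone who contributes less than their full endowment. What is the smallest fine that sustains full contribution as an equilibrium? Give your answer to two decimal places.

Given the others contribute fully, the best deviation is to contribute 0 (any partial contribution still incurs the fine and gives up units whose private return 0.6714 is below 1).
Deviating from 36 to 0 saves 36 dollars but forfeits the deviator's share of the drop in the chores-and-supplies kitty: 4.7/7 × 36 = 24.17.
So the deviation gain is 36 − 24.17 = 11.83, and the fine must be at least 11.83 dollars to wipe it out.

11.83 dollars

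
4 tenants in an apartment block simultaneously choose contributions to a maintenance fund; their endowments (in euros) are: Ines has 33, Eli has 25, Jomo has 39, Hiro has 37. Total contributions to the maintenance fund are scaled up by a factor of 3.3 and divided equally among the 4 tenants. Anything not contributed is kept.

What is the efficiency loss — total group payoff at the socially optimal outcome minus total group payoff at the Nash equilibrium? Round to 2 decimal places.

308.20 euros

The private return per contributed unit is 3.3/4 = 0.8250 < 1 for every player regardless of endowment, so the Nash equilibrium is zero contribution and the group total is Σ E_j = 33 + 25 + 39 + 37 = 134.
Each contributed unit returns 3.300 to the group, so the social optimum is full contribution by everyone: group total = 3.300 × 134 = 442.20.
Efficiency loss = (3.300 − 1) × 134 = 308.20.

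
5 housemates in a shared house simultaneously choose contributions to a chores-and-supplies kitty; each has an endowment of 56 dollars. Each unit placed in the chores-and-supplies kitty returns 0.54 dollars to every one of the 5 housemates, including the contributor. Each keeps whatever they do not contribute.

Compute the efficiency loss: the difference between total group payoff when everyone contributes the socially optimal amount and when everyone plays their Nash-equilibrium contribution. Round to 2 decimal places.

476.00 dollars

The private return per contributed unit is 0.54 < 1, so contributing 0 is dominant for every player. At the Nash equilibrium everyone keeps their 56, and the group total is 5 × 56 = 280.
Each contributed unit returns 2.700 to the group as a whole (0.54 to each of 5 players), which exceeds 1, so the social optimum is full contribution: group total = 2.700 × 280 = 756.00.
Efficiency loss = 756.00 − 280 = 476.00.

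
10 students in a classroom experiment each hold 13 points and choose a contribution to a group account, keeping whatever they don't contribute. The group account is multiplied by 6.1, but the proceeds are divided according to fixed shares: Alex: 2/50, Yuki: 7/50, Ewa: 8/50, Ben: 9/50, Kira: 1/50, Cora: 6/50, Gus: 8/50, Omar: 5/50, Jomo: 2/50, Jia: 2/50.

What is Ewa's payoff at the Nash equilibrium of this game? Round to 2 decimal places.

25.69 points

A player with share s gets back 6.1·s per unit contributed, so full contribution is dominant for anyone with s > 1/6.1 = 0.1639 and zero contribution is dominant for anyone below.
The only share above 0.1639 is Ben's 9/50, contributing 13; the remaining 9 contribute 0. Total contributed: 13.
Ewa keeps 13 and receives 6.1 × 13 × 8/50 = 12.69 from the group account, for a payoff of 25.69.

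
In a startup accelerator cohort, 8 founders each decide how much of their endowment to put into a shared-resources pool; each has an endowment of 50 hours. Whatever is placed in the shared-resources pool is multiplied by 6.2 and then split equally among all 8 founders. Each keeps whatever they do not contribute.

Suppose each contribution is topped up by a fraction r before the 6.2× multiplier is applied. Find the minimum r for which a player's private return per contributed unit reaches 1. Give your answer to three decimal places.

With matching at rate r, one contributed unit becomes (1 + r) in the shared-resources pool and returns 6.2 × (1 + r) / 8 to the contributor.
Setting this equal to 1: 1 + r = 8/6.2 = 1.2903.
So the minimum matching rate is r = 1.2903 − 1 = 0.290.

0.290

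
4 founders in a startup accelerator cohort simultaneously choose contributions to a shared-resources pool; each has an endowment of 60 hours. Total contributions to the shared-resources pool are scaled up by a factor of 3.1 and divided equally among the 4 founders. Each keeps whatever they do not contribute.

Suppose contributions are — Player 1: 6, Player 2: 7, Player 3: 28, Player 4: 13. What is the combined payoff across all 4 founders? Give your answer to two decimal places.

353.40 hours

Total contributed: 6 + 7 + 28 + 13 = 54; total kept: 4 × 60 − 54 = 186.
The shared-resources pool pays out 3.1 × 54 = 167.40 in aggregate.
Group total = 186 + 167.40 = 353.40.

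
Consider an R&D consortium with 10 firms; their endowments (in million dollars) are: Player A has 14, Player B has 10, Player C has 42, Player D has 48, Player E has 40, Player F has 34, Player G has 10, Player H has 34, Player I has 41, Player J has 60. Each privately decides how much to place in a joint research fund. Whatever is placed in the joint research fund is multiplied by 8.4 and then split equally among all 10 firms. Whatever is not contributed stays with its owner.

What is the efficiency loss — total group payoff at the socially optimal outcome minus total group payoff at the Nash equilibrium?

The private return per contributed unit is 8.4/10 = 0.8400 < 1 for every player regardless of endowment, so the Nash equilibrium is zero contribution and the group total is Σ E_j = 14 + 10 + 42 + 48 + 40 + 34 + 10 + 34 + 41 + 60 = 333.
Each contributed unit returns 8.400 to the group, so the social optimum is full contribution by everyone: group total = 8.400 × 333 = 2797.20.
Efficiency loss = (8.400 − 1) × 333 = 2464.20.

2464.20 million dollars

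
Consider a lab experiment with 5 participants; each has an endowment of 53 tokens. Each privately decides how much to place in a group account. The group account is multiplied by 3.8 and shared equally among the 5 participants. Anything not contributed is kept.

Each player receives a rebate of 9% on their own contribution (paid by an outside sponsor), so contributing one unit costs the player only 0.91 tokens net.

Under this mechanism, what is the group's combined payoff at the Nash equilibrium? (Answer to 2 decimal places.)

The effective private return is (3.8/5) / 0.91 = 0.8352, which is still under 1, so the mechanism doesn't change anyone's dominant strategy: zero contribution.
Everyone keeps their endowment and the group total is 5 × 53 = 265.

265.00 tokens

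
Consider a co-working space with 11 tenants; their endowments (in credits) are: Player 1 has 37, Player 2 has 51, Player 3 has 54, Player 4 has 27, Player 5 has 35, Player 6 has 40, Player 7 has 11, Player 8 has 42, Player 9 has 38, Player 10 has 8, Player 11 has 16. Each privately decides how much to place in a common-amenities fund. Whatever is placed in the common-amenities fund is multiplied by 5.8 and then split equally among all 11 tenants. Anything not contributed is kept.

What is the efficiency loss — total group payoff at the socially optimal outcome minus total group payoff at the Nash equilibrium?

The private return per contributed unit is 5.8/11 = 0.5273 < 1 for every player regardless of endowment, so the Nash equilibrium is zero contribution and the group total is Σ E_j = 37 + 51 + 54 + 27 + 35 + 40 + 11 + 42 + 38 + 8 + 16 = 359.
Each contributed unit returns 5.800 to the group, so the social optimum is full contribution by everyone: group total = 5.800 × 359 = 2082.20.
Efficiency loss = (5.800 − 1) × 359 = 1723.20.

1723.20 credits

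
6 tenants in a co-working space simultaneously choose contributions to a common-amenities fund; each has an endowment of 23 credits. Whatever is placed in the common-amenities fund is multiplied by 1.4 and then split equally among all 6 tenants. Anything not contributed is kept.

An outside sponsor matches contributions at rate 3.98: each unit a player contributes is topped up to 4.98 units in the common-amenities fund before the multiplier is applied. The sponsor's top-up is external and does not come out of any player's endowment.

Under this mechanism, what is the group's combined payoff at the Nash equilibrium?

Under the mechanism each unit contributed yields 1.4 × 4.98 / 6 = 1.1620 back to its contributor per unit of net cost, which exceeds 1, making full contribution the dominant choice for everyone.
At the Nash equilibrium everyone contributes 23. Group total payoff = 1.4 × 4.98 × 138 = 962.14.

962.14 credits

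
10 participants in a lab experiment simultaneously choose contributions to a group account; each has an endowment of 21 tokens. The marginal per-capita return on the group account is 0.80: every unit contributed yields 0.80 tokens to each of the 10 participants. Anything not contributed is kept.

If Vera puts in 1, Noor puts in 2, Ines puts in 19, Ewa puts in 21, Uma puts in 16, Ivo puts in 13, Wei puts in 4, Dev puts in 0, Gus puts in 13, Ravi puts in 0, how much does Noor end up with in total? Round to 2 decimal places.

Total contributed: 1 + 2 + 19 + 21 + 16 + 13 + 4 + 0 + 13 + 0 = 89.
Each receives 0.80 × 89 = 71.20 from the group account.
Noor keeps 21 − 2 = 19, so Noor's payoff is 19 + 71.20 = 90.20.

90.20 tokens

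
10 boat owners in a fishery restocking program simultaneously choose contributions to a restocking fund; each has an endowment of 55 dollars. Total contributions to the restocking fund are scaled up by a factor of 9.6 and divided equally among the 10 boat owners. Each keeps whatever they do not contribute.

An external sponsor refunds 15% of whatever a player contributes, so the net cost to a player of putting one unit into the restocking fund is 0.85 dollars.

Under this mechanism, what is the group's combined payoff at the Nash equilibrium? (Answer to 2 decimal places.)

The effective private return per unit is now (9.6/10) / 0.85 = 1.1294 > 1, so every player's dominant strategy flips to full contribution.
So the Nash equilibrium is full contribution by all 10; the group earns 10 × (55 × 0.15 + 9.6 × 55) = 5362.50.

5362.50 dollars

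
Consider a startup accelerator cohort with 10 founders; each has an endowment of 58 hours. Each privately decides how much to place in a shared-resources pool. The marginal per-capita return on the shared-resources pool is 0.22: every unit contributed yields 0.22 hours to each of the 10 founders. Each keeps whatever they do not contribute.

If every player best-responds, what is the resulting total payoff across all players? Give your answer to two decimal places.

The private return per contributed unit is 0.22 < 1, so contributing 0 is dominant for every player. At the Nash equilibrium everyone keeps their 58, and the group total is 10 × 58 = 580.

580.00 hours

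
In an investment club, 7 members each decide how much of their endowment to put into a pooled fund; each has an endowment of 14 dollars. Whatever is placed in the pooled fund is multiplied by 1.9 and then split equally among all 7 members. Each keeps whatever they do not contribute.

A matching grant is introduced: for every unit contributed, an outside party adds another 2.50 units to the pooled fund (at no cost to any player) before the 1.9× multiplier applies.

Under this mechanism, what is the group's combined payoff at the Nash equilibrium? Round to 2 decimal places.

98.00 dollars

The effective private return is 1.9 × 3.50 / 7 = 0.9500, which is still under 1, so the mechanism doesn't change anyone's dominant strategy: zero contribution.
Everyone keeps their endowment and the group total is 7 × 14 = 98.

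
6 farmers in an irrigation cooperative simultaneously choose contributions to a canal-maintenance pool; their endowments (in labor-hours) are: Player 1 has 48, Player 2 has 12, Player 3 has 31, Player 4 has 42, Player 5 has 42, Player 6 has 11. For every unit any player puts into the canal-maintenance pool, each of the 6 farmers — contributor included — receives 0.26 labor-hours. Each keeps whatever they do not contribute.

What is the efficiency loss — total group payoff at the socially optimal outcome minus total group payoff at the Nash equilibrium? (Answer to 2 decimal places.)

The private return per contributed unit is 0.26 < 1 for everyone, so the Nash equilibrium is zero contribution and the group total is Σ E_j = 48 + 12 + 31 + 42 + 42 + 11 = 186.
Each contributed unit returns 1.560 to the group, so the social optimum is full contribution by everyone: group total = 1.560 × 186 = 290.16.
Efficiency loss = (1.560 − 1) × 186 = 104.16.

104.16 labor-hours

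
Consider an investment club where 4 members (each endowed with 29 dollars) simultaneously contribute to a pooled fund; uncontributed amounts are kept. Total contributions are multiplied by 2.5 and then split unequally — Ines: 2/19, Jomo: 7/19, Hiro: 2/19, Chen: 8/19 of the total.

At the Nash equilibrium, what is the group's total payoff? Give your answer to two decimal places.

159.50 dollars

For player j, contributing a unit is worthwhile iff 2.5 × (j's share) ≥ 1, i.e. iff j's share is at least 0.4000.
Only Chen (8/19) clears that bar, contributing 29; the remaining 3 contribute 0. Total contributed: 29.
The pooled fund pays out 2.5 × 29 = 72.50 in total (split across the unequal shares, but the aggregate is all that matters for the group sum).
The 3 free-riders keep 29 each, adding 87. Group total = 87 + 72.50 = 159.50.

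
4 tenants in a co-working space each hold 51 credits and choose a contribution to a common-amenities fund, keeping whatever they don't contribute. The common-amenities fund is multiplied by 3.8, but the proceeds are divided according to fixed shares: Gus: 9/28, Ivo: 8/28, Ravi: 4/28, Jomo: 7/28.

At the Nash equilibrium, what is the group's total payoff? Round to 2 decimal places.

489.60 credits

Each unit j contributes comes back to j as 3.8 × (j's share), so j prefers to contribute only if that share exceeds 1/3.8 = 0.2632; otherwise keeping the unit dominates.
The shares above 0.2632 belong to Gus and Ivo, contributing 51 each; the remaining 2 contribute 0. Total contributed: 102.
The common-amenities fund pays out 3.8 × 102 = 387.60 in total (split across the unequal shares, but the aggregate is all that matters for the group sum).
The 2 free-riders keep 51 each, adding 102. Group total = 102 + 387.60 = 489.60.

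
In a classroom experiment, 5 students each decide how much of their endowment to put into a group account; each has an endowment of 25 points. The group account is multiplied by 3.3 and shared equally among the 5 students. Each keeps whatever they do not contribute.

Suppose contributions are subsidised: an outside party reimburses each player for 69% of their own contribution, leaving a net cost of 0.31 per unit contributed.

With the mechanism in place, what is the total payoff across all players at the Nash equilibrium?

The effective private return per unit is now (3.3/5) / 0.31 = 2.1290 > 1, so every player's dominant strategy flips to full contribution.
At the Nash equilibrium everyone contributes 25. Group total payoff = 5 × (25 × 0.69 + 3.3 × 25) = 498.75.

498.75 points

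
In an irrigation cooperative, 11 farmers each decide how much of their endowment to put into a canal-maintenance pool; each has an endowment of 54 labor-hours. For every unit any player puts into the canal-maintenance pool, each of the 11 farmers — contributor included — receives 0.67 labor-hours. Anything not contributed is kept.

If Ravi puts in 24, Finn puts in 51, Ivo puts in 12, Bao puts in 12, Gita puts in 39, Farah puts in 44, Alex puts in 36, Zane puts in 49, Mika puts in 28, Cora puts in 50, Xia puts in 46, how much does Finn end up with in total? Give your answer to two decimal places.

264.97 labor-hours

Total contributed: 24 + 51 + 12 + 12 + 39 + 44 + 36 + 49 + 28 + 50 + 46 = 391.
Each receives 0.67 × 391 = 261.97 from the canal-maintenance pool.
Finn keeps 54 − 51 = 3, so Finn's payoff is 3 + 261.97 = 264.97.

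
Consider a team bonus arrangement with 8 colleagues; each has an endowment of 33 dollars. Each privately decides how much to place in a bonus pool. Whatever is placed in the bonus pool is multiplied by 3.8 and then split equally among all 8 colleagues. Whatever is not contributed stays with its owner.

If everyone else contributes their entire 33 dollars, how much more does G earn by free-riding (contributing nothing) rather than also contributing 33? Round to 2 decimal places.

17.33 dollars

Switching from a contribution of 33 to 0 lets G keep an extra 33 dollars, but lowers the bonus pool by 33, which costs G their own share of that drop: 3.8/8 × 33 = 15.67.
Net gain = 33 − 15.67 = 17.33. The private return per contributed unit (0.4750) is below 1, so free-riding is indeed the best response regardless of what the others do.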